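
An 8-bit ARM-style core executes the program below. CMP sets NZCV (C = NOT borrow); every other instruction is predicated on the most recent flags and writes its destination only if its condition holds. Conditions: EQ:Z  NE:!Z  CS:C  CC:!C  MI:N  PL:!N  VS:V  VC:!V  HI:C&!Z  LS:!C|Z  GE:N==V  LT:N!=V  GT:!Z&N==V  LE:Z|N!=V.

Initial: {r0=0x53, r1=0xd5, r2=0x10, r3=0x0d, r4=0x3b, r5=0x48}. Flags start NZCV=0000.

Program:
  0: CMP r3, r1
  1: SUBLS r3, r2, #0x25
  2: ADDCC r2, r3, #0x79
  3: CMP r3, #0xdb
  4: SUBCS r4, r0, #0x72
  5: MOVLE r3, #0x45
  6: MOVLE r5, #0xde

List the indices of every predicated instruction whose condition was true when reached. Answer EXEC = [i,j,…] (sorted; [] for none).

EXEC = [1,2,4]

0: ✓ CMP  NZCV=0000
1: ✓ SUBLS  r3←0xeb
2: ✓ ADDCC  r2←0x64
3: ✓ CMP  NZCV=0010
4: ✓ SUBCS  r4←0xe1
5: · MOVLE
6: · MOVLE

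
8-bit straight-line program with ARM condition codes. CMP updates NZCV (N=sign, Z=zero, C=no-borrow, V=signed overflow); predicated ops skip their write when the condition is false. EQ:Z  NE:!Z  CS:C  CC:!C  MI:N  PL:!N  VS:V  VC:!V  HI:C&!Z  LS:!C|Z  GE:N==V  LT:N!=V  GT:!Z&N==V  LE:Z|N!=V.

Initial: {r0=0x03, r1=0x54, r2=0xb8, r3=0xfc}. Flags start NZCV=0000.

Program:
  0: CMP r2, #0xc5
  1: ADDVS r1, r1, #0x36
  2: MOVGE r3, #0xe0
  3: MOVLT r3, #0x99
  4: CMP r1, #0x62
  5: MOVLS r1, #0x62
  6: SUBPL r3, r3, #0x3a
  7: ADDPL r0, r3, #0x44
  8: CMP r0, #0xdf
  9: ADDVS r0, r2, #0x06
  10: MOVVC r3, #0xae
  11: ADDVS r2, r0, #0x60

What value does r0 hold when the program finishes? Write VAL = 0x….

0: ✓ CMP  NZCV=1000
1: · ADDVS
2: · MOVGE
3: ✓ MOVLT  r3←0x99
4: ✓ CMP  NZCV=1000
5: ✓ MOVLS  r1←0x62
6: · SUBPL
7: · ADDPL
8: ✓ CMP  NZCV=0000
9: · ADDVS
10: ✓ MOVVC  r3←0xae
11: · ADDVS

VAL = 0x03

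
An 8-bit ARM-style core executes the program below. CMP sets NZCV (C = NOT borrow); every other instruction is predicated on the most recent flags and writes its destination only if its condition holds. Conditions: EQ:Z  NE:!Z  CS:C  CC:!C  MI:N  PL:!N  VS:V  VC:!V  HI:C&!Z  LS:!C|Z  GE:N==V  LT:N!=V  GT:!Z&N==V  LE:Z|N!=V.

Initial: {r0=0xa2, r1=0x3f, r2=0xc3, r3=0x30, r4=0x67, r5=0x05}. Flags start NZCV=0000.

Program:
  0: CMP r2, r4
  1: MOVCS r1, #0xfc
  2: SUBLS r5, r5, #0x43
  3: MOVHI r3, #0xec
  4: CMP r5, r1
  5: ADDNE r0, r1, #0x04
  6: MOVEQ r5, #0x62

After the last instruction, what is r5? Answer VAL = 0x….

VAL = 0x05

0: ✓ CMP  NZCV=0011
1: ✓ MOVCS  r1←0xfc
2: · SUBLS
3: ✓ MOVHI  r3←0xec
4: ✓ CMP  NZCV=0000
5: ✓ ADDNE  r0←0x00
6: · MOVEQ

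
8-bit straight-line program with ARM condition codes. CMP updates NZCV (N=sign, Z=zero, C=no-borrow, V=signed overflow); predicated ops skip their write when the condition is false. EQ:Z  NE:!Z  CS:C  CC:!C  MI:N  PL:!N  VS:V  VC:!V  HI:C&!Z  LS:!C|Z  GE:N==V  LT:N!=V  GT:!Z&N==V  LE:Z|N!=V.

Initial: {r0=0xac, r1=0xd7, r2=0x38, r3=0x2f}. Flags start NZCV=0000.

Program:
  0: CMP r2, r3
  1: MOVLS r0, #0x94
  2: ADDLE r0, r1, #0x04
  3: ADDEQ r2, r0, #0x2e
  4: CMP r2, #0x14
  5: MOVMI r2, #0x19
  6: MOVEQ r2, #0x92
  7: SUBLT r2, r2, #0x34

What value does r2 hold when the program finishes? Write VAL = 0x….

[0] flags=0010 → (cmp)
[1] flags=0010 LS?F → skip
[2] flags=0010 LE?F → skip
[3] flags=0010 EQ?F → skip
[4] flags=0010 → (cmp)
[5] flags=0010 MI?F → skip
[6] flags=0010 EQ?F → skip
[7] flags=0010 LT?F → skip

VAL = 0x38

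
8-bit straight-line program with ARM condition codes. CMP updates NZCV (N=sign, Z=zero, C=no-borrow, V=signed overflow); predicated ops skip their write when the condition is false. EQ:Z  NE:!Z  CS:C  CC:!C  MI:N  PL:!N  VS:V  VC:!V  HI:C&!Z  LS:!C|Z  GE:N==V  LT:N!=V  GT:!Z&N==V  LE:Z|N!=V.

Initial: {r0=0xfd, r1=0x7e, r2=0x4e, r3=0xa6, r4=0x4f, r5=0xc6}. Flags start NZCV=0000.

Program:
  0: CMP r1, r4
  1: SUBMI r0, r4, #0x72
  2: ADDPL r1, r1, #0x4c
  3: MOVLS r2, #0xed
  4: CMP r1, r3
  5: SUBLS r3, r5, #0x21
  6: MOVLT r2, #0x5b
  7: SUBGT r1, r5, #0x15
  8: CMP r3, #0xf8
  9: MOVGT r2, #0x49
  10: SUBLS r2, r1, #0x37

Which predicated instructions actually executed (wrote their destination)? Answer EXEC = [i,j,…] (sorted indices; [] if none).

EXEC = [2,7,10]

[0] flags=0010 → (cmp)
[1] flags=0010 MI?F → skip
[2] flags=0010 PL?T → r1=0xca
[3] flags=0010 LS?F → skip
[4] flags=0010 → (cmp)
[5] flags=0010 LS?F → skip
[6] flags=0010 LT?F → skip
[7] flags=0010 GT?T → r1=0xb1
[8] flags=1000 → (cmp)
[9] flags=1000 GT?F → skip
[10] flags=1000 LS?T → r2=0x7a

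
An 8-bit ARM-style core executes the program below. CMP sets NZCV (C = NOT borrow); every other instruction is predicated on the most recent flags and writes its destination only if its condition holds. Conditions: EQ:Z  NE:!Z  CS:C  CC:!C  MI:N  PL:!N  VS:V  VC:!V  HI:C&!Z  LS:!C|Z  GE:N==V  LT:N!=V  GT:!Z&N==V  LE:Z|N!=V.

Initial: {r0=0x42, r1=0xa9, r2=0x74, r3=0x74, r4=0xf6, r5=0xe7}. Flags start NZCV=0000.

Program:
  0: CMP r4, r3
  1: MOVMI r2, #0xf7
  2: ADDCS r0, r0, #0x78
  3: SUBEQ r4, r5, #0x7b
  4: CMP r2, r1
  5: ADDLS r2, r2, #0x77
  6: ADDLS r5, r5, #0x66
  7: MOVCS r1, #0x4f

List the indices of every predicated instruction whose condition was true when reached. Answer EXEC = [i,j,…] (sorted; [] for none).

[0] flags=1010 → (cmp)
[1] flags=1010 MI?T → r2=0xf7
[2] flags=1010 CS?T → r0=0xba
[3] flags=1010 EQ?F → skip
[4] flags=0010 → (cmp)
[5] flags=0010 LS?F → skip
[6] flags=0010 LS?F → skip
[7] flags=0010 CS?T → r1=0x4f

EXEC = [1,2,7]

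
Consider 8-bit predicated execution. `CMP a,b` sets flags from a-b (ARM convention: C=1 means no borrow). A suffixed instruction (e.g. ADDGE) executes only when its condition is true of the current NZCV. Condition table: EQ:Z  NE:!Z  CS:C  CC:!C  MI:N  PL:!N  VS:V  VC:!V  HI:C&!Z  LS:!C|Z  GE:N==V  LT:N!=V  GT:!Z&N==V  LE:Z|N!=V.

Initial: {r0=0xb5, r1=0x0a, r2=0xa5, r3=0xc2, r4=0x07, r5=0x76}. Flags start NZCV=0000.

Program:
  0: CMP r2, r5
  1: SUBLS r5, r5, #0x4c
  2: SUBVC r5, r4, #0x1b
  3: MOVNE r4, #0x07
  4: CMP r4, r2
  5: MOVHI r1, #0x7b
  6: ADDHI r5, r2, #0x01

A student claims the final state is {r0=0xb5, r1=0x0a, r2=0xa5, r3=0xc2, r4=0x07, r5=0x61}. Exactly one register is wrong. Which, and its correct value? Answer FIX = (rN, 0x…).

0: ✓ CMP  NZCV=0011
1: · SUBLS
2: · SUBVC
3: ✓ MOVNE  r4←0x07
4: ✓ CMP  NZCV=0000
5: · MOVHI
6: · ADDHI

FIX = (r5, 0x76)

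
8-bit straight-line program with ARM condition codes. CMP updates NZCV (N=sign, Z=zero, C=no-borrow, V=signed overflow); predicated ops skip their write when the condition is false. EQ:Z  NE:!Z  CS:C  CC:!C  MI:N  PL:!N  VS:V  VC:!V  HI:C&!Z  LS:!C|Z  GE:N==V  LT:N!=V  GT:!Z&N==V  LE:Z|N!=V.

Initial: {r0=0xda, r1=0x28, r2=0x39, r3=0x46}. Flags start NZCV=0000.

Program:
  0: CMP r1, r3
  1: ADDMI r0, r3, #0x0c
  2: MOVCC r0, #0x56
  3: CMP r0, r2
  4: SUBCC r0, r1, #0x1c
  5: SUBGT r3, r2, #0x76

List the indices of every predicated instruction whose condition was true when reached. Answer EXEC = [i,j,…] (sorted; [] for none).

EXEC = [1,2,5]

0: ✓ CMP  NZCV=1000
1: ✓ ADDMI  r0←0x52
2: ✓ MOVCC  r0←0x56
3: ✓ CMP  NZCV=0010
4: · SUBCC
5: ✓ SUBGT  r3←0xc3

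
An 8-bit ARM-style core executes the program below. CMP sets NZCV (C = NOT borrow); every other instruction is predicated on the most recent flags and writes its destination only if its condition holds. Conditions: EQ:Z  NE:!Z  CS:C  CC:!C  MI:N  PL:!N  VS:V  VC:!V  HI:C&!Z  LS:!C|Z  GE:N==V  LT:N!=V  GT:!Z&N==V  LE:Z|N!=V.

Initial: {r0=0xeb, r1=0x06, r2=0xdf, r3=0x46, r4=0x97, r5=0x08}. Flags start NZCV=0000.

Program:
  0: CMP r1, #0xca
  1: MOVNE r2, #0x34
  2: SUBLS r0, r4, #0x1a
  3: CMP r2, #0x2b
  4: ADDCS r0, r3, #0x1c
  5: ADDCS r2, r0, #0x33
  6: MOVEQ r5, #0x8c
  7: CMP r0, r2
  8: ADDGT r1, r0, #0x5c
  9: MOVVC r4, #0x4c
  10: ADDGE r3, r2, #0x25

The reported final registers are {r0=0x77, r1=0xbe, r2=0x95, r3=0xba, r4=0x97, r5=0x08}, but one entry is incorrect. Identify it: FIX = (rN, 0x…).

[0] flags=0000 → (cmp)
[1] flags=0000 NE?T → r2=0x34
[2] flags=0000 LS?T → r0=0x7d
[3] flags=0010 → (cmp)
[4] flags=0010 CS?T → r0=0x62
[5] flags=0010 CS?T → r2=0x95
[6] flags=0010 EQ?F → skip
[7] flags=1001 → (cmp)
[8] flags=1001 GT?T → r1=0xbe
[9] flags=1001 VC?F → skip
[10] flags=1001 GE?T → r3=0xba

FIX = (r0, 0x62)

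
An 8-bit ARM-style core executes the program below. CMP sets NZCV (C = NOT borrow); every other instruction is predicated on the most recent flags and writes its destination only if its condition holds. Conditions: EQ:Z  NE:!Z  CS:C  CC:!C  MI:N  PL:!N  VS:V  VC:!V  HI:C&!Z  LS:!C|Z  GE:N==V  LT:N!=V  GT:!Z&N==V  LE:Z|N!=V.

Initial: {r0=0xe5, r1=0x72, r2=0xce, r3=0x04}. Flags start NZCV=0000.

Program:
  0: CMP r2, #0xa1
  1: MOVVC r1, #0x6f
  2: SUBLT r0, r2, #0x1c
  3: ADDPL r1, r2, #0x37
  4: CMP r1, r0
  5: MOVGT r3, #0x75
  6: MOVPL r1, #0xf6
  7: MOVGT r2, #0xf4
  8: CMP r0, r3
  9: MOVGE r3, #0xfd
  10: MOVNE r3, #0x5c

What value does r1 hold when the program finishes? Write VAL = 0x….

VAL = 0xf6

[0] flags=0010 → (cmp)
[1] flags=0010 VC?T → r1=0x6f
[2] flags=0010 LT?F → skip
[3] flags=0010 PL?T → r1=0x05
[4] flags=0000 → (cmp)
[5] flags=0000 GT?T → r3=0x75
[6] flags=0000 PL?T → r1=0xf6
[7] flags=0000 GT?T → r2=0xf4
[8] flags=0011 → (cmp)
[9] flags=0011 GE?F → skip
[10] flags=0011 NE?T → r3=0x5c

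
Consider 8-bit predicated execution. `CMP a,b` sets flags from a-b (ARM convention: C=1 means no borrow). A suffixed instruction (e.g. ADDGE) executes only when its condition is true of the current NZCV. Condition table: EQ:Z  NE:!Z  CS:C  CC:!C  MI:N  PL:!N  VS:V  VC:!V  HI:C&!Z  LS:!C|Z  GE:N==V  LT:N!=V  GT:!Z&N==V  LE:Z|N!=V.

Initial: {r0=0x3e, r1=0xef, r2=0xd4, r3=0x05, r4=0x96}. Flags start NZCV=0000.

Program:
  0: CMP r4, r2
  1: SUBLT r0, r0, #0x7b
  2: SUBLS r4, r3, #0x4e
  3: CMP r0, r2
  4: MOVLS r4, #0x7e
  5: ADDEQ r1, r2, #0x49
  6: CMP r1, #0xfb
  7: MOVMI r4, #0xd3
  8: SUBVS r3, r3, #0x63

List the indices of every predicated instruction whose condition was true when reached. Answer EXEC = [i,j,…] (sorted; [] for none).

EXEC = [1,2,4,7]

0: ✓ CMP  NZCV=1000
1: ✓ SUBLT  r0←0xc3
2: ✓ SUBLS  r4←0xb7
3: ✓ CMP  NZCV=1000
4: ✓ MOVLS  r4←0x7e
5: · ADDEQ
6: ✓ CMP  NZCV=1000
7: ✓ MOVMI  r4←0xd3
8: · SUBVS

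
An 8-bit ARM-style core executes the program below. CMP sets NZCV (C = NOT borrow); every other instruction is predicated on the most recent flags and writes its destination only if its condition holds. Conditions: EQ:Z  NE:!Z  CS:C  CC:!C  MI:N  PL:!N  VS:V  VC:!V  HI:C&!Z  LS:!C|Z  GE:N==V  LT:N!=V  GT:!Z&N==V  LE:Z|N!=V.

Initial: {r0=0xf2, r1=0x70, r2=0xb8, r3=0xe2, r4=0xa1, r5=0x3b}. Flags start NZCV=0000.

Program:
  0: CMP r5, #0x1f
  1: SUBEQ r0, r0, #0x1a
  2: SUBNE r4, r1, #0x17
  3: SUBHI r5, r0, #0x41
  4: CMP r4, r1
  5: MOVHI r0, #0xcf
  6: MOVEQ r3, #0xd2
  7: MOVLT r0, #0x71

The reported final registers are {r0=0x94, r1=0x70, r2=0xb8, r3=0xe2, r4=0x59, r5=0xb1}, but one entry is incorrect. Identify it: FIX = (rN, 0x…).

[0] flags=0010 → (cmp)
[1] flags=0010 EQ?F → skip
[2] flags=0010 NE?T → r4=0x59
[3] flags=0010 HI?T → r5=0xb1
[4] flags=1000 → (cmp)
[5] flags=1000 HI?F → skip
[6] flags=1000 EQ?F → skip
[7] flags=1000 LT?T → r0=0x71

FIX = (r0, 0x71)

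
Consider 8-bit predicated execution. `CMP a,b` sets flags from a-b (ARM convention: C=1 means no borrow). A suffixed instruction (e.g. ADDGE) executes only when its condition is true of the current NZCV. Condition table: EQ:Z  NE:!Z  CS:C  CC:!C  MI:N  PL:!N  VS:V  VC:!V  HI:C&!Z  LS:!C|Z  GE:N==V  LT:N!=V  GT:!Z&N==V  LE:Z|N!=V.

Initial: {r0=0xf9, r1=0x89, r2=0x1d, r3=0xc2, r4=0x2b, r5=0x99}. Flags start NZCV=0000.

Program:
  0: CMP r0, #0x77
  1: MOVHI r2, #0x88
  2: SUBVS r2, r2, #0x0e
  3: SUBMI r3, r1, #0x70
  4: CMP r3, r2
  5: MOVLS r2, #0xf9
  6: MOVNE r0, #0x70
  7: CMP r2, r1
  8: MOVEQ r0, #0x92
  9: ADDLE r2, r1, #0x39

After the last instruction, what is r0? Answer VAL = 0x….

0: ✓ CMP  NZCV=1010
1: ✓ MOVHI  r2←0x88
2: · SUBVS
3: ✓ SUBMI  r3←0x19
4: ✓ CMP  NZCV=1001
5: ✓ MOVLS  r2←0xf9
6: ✓ MOVNE  r0←0x70
7: ✓ CMP  NZCV=0010
8: · MOVEQ
9: · ADDLE

VAL = 0x70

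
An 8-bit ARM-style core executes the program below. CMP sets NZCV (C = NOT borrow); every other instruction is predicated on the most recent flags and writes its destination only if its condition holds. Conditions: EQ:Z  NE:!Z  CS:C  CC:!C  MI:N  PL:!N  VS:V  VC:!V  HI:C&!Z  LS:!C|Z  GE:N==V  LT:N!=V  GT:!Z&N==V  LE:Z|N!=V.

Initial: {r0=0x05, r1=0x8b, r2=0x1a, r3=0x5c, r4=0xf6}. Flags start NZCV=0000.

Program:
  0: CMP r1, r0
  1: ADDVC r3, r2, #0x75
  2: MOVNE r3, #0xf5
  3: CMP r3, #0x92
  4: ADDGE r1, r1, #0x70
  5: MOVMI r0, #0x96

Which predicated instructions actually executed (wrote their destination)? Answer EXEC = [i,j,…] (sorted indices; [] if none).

EXEC = [1,2,4]

0: ✓ CMP  NZCV=1010
1: ✓ ADDVC  r3←0x8f
2: ✓ MOVNE  r3←0xf5
3: ✓ CMP  NZCV=0010
4: ✓ ADDGE  r1←0xfb
5: · MOVMI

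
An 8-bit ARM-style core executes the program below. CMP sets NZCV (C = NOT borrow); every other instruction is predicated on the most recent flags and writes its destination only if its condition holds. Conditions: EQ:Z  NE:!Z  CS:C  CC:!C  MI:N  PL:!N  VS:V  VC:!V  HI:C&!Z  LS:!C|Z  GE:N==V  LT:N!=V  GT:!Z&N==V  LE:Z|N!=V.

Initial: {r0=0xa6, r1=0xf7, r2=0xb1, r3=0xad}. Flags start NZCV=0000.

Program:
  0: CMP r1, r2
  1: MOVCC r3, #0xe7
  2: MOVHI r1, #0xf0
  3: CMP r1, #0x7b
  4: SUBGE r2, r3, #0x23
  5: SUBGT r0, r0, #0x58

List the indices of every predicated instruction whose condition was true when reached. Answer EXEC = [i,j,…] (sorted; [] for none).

EXEC = [2]

0: ✓ CMP  NZCV=0010
1: · MOVCC
2: ✓ MOVHI  r1←0xf0
3: ✓ CMP  NZCV=0011
4: · SUBGE
5: · SUBGT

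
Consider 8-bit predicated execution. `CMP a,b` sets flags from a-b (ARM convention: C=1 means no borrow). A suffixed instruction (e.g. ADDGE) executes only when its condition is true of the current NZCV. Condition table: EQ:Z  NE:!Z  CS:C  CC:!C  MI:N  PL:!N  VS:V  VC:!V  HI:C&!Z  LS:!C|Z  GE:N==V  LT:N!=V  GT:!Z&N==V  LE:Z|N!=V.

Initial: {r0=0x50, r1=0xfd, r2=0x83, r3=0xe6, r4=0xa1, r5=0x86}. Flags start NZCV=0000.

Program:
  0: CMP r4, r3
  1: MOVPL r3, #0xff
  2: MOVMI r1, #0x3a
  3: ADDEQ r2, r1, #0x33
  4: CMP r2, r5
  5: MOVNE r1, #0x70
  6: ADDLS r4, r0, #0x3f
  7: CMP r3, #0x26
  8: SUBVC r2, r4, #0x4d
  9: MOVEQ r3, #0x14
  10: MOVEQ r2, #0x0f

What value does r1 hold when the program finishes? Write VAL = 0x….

VAL = 0x70

0: ✓ CMP  NZCV=1000
1: · MOVPL
2: ✓ MOVMI  r1←0x3a
3: · ADDEQ
4: ✓ CMP  NZCV=1000
5: ✓ MOVNE  r1←0x70
6: ✓ ADDLS  r4←0x8f
7: ✓ CMP  NZCV=1010
8: ✓ SUBVC  r2←0x42
9: · MOVEQ
10: · MOVEQ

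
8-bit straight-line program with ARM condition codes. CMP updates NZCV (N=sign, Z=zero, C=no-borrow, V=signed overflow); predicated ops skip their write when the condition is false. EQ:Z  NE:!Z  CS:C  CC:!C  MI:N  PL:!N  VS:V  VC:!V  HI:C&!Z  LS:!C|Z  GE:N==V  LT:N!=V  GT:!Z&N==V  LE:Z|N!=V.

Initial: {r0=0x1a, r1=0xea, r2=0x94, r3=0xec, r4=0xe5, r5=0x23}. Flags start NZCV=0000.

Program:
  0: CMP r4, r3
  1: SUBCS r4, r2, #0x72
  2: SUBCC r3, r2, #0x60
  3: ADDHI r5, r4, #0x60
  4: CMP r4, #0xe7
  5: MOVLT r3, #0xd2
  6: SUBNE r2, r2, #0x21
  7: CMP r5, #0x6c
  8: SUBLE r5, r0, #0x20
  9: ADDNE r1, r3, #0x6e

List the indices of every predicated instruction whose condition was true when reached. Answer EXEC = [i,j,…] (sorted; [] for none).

0: ✓ CMP  NZCV=1000
1: · SUBCS
2: ✓ SUBCC  r3←0x34
3: · ADDHI
4: ✓ CMP  NZCV=1000
5: ✓ MOVLT  r3←0xd2
6: ✓ SUBNE  r2←0x73
7: ✓ CMP  NZCV=1000
8: ✓ SUBLE  r5←0xfa
9: ✓ ADDNE  r1←0x40

EXEC = [2,5,6,8,9]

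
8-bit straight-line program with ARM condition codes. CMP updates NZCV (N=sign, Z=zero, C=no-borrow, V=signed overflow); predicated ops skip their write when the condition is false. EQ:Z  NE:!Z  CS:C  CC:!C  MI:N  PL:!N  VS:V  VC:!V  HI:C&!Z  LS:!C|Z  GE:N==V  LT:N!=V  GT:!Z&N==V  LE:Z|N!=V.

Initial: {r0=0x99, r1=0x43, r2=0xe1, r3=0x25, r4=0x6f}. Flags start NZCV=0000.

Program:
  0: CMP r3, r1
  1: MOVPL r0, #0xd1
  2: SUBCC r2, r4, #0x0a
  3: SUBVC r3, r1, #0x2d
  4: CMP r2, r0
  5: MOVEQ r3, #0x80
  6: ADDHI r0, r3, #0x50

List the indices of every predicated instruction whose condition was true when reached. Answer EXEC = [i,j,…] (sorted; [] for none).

0: ✓ CMP  NZCV=1000
1: · MOVPL
2: ✓ SUBCC  r2←0x65
3: ✓ SUBVC  r3←0x16
4: ✓ CMP  NZCV=1001
5: · MOVEQ
6: · ADDHI

EXEC = [2,3]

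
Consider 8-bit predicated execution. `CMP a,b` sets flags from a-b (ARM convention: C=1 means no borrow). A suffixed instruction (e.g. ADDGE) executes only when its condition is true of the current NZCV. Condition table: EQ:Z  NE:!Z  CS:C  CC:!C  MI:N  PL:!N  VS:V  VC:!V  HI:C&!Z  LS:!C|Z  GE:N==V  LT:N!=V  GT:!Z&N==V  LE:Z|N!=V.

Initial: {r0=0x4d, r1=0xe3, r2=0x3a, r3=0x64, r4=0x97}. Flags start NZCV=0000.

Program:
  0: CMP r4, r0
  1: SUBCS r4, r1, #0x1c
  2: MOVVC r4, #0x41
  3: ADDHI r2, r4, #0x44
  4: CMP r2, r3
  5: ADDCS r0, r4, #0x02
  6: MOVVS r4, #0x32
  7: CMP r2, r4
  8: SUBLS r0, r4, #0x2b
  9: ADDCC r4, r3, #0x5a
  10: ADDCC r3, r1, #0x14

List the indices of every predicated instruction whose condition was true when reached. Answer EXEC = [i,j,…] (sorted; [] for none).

0: ✓ CMP  NZCV=0011
1: ✓ SUBCS  r4←0xc7
2: · MOVVC
3: ✓ ADDHI  r2←0x0b
4: ✓ CMP  NZCV=1000
5: · ADDCS
6: · MOVVS
7: ✓ CMP  NZCV=0000
8: ✓ SUBLS  r0←0x9c
9: ✓ ADDCC  r4←0xbe
10: ✓ ADDCC  r3←0xf7

EXEC = [1,3,8,9,10]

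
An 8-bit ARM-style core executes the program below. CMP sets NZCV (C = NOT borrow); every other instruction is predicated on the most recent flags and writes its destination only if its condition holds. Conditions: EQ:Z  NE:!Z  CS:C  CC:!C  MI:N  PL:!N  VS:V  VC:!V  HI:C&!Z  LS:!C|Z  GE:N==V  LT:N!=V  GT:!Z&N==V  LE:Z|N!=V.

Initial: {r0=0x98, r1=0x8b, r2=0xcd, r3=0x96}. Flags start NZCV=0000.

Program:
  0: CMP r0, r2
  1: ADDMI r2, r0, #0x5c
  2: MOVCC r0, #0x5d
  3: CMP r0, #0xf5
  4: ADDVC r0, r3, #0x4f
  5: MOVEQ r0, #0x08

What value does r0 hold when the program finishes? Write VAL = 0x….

0: ✓ CMP  NZCV=1000
1: ✓ ADDMI  r2←0xf4
2: ✓ MOVCC  r0←0x5d
3: ✓ CMP  NZCV=0000
4: ✓ ADDVC  r0←0xe5
5: · MOVEQ

VAL = 0xe5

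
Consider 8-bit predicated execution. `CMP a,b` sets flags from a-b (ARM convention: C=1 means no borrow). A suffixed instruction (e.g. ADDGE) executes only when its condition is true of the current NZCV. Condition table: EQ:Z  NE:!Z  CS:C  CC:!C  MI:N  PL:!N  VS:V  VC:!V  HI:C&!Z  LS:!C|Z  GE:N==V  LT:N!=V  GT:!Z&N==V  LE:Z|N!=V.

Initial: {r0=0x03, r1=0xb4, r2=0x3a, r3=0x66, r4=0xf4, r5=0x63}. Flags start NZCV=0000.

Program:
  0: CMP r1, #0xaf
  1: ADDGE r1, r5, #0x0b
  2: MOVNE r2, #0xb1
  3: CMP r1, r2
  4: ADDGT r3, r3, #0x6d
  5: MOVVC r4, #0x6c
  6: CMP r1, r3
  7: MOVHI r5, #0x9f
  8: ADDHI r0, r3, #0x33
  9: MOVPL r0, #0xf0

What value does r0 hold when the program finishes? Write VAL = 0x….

0: ✓ CMP  NZCV=0010
1: ✓ ADDGE  r1←0x6e
2: ✓ MOVNE  r2←0xb1
3: ✓ CMP  NZCV=1001
4: ✓ ADDGT  r3←0xd3
5: · MOVVC
6: ✓ CMP  NZCV=1001
7: · MOVHI
8: · ADDHI
9: · MOVPL

VAL = 0x03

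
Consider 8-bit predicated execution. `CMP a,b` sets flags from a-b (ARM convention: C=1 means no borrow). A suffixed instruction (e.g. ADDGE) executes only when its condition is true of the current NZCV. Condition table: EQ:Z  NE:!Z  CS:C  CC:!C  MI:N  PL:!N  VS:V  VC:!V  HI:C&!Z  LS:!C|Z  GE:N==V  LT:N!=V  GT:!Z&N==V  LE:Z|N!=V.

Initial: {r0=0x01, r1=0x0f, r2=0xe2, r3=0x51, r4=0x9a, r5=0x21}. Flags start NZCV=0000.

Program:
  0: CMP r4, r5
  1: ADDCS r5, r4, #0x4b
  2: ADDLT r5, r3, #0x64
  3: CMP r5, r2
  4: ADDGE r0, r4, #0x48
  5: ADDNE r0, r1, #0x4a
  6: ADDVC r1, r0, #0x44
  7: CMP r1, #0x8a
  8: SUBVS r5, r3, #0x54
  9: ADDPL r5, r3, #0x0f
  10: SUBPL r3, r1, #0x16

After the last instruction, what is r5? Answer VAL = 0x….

VAL = 0x60

[0] flags=0011 → (cmp)
[1] flags=0011 CS?T → r5=0xe5
[2] flags=0011 LT?T → r5=0xb5
[3] flags=1000 → (cmp)
[4] flags=1000 GE?F → skip
[5] flags=1000 NE?T → r0=0x59
[6] flags=1000 VC?T → r1=0x9d
[7] flags=0010 → (cmp)
[8] flags=0010 VS?F → skip
[9] flags=0010 PL?T → r5=0x60
[10] flags=0010 PL?T → r3=0x87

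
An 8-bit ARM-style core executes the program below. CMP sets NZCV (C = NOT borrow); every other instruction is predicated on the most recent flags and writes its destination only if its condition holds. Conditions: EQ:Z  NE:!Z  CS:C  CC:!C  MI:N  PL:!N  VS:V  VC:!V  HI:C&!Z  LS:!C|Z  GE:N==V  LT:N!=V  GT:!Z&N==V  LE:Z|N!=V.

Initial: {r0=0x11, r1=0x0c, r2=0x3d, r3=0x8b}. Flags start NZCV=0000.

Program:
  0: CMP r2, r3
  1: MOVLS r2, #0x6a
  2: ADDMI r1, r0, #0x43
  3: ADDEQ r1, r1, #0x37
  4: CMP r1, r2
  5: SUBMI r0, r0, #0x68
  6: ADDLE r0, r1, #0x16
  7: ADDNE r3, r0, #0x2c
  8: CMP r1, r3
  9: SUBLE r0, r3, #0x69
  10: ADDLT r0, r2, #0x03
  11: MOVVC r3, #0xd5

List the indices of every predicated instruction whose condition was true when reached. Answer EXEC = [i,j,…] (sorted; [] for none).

[0] flags=1001 → (cmp)
[1] flags=1001 LS?T → r2=0x6a
[2] flags=1001 MI?T → r1=0x54
[3] flags=1001 EQ?F → skip
[4] flags=1000 → (cmp)
[5] flags=1000 MI?T → r0=0xa9
[6] flags=1000 LE?T → r0=0x6a
[7] flags=1000 NE?T → r3=0x96
[8] flags=1001 → (cmp)
[9] flags=1001 LE?F → skip
[10] flags=1001 LT?F → skip
[11] flags=1001 VC?F → skip

EXEC = [1,2,5,6,7]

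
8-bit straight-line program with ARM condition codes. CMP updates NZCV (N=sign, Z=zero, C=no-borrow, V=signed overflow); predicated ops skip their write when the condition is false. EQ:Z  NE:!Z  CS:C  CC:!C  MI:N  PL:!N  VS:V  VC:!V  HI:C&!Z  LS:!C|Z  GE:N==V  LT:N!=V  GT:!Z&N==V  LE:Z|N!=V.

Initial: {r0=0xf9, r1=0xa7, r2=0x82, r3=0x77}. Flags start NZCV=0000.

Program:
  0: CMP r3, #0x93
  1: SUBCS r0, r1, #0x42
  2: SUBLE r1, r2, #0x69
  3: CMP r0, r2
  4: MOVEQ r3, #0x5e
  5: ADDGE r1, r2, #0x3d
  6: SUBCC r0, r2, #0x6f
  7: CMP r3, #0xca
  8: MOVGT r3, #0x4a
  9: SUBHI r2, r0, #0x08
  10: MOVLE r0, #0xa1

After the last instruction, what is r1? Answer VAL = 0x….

0: ✓ CMP  NZCV=1001
1: · SUBCS
2: · SUBLE
3: ✓ CMP  NZCV=0010
4: · MOVEQ
5: ✓ ADDGE  r1←0xbf
6: · SUBCC
7: ✓ CMP  NZCV=1001
8: ✓ MOVGT  r3←0x4a
9: · SUBHI
10: · MOVLE

VAL = 0xbf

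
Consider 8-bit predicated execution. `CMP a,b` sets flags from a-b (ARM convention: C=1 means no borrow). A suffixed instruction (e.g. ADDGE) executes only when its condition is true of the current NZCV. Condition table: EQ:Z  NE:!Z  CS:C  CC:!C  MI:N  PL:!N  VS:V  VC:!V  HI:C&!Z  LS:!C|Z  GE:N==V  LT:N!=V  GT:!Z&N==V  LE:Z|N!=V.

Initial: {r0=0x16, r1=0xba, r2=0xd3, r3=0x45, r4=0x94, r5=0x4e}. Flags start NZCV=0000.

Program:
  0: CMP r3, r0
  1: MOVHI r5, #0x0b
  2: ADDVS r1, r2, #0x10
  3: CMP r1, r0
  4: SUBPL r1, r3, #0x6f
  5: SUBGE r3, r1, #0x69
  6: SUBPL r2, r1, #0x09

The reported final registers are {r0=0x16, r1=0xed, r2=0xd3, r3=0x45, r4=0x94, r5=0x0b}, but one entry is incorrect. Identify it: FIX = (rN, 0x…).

FIX = (r1, 0xba)

[0] flags=0010 → (cmp)
[1] flags=0010 HI?T → r5=0x0b
[2] flags=0010 VS?F → skip
[3] flags=1010 → (cmp)
[4] flags=1010 PL?F → skip
[5] flags=1010 GE?F → skip
[6] flags=1010 PL?F → skip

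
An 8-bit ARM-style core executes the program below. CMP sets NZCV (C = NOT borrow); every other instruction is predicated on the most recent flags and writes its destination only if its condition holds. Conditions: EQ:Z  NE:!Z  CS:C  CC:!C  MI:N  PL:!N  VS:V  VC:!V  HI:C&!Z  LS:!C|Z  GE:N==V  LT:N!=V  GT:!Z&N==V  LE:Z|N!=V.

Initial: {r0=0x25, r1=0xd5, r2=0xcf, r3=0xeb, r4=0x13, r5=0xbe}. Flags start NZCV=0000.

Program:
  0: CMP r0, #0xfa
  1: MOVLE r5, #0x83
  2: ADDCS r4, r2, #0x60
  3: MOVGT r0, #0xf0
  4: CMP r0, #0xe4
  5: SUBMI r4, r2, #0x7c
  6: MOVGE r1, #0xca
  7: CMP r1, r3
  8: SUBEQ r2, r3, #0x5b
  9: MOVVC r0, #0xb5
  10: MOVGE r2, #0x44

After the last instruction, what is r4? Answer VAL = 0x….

[0] flags=0000 → (cmp)
[1] flags=0000 LE?F → skip
[2] flags=0000 CS?F → skip
[3] flags=0000 GT?T → r0=0xf0
[4] flags=0010 → (cmp)
[5] flags=0010 MI?F → skip
[6] flags=0010 GE?T → r1=0xca
[7] flags=1000 → (cmp)
[8] flags=1000 EQ?F → skip
[9] flags=1000 VC?T → r0=0xb5
[10] flags=1000 GE?F → skip

VAL = 0x13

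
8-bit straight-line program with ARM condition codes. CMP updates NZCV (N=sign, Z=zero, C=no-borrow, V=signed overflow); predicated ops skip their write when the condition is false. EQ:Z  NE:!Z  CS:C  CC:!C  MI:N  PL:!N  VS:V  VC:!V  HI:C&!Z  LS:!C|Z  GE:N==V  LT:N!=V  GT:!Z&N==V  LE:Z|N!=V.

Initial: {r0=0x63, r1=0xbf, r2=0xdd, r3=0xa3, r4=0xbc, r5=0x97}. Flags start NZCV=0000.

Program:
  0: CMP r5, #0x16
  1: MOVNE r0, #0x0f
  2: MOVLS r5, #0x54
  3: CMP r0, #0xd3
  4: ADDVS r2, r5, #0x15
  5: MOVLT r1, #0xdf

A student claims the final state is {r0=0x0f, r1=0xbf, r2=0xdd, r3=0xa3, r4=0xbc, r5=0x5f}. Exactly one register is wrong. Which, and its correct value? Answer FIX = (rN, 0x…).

0: ✓ CMP  NZCV=1010
1: ✓ MOVNE  r0←0x0f
2: · MOVLS
3: ✓ CMP  NZCV=0000
4: · ADDVS
5: · MOVLT

FIX = (r5, 0x97)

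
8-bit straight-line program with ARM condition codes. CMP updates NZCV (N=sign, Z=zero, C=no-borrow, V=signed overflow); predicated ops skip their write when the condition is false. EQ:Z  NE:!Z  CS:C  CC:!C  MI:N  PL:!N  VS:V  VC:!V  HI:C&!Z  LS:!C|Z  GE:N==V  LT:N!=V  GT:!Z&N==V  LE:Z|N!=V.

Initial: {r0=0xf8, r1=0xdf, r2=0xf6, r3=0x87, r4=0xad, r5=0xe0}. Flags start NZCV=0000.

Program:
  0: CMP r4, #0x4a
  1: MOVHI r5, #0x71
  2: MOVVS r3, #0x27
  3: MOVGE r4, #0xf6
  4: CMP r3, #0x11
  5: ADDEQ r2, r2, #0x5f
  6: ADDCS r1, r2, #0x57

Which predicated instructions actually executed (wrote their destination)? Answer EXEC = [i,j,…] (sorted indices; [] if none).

EXEC = [1,2,6]

0: ✓ CMP  NZCV=0011
1: ✓ MOVHI  r5←0x71
2: ✓ MOVVS  r3←0x27
3: · MOVGE
4: ✓ CMP  NZCV=0010
5: · ADDEQ
6: ✓ ADDCS  r1←0x4d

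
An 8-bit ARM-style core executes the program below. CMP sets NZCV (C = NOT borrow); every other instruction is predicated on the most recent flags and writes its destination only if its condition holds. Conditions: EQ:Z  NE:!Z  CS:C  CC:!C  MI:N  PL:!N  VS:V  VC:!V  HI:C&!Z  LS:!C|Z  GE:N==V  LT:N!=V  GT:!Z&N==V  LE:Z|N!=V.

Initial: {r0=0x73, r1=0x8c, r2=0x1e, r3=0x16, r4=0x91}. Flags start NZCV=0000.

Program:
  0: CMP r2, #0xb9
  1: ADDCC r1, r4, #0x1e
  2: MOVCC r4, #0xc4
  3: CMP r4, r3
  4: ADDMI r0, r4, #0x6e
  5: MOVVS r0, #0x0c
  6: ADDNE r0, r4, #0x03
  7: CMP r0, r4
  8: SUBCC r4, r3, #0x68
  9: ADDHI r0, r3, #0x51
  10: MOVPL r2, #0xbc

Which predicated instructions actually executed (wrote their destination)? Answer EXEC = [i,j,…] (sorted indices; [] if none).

EXEC = [1,2,4,6,9,10]

[0] flags=0000 → (cmp)
[1] flags=0000 CC?T → r1=0xaf
[2] flags=0000 CC?T → r4=0xc4
[3] flags=1010 → (cmp)
[4] flags=1010 MI?T → r0=0x32
[5] flags=1010 VS?F → skip
[6] flags=1010 NE?T → r0=0xc7
[7] flags=0010 → (cmp)
[8] flags=0010 CC?F → skip
[9] flags=0010 HI?T → r0=0x67
[10] flags=0010 PL?T → r2=0xbc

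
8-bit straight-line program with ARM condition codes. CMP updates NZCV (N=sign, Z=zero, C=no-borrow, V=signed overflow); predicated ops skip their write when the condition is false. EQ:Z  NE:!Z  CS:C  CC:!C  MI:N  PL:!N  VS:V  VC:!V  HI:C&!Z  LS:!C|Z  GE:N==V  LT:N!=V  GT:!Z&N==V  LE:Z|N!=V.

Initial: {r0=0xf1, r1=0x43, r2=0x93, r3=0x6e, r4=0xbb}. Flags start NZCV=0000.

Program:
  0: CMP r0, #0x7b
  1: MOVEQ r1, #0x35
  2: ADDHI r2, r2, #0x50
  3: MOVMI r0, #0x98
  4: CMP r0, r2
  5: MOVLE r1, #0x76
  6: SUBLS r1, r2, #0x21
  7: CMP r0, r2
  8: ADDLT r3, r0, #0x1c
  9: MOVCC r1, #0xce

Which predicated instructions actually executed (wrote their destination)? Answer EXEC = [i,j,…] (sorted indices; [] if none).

EXEC = [2]

0: ✓ CMP  NZCV=0011
1: · MOVEQ
2: ✓ ADDHI  r2←0xe3
3: · MOVMI
4: ✓ CMP  NZCV=0010
5: · MOVLE
6: · SUBLS
7: ✓ CMP  NZCV=0010
8: · ADDLT
9: · MOVCC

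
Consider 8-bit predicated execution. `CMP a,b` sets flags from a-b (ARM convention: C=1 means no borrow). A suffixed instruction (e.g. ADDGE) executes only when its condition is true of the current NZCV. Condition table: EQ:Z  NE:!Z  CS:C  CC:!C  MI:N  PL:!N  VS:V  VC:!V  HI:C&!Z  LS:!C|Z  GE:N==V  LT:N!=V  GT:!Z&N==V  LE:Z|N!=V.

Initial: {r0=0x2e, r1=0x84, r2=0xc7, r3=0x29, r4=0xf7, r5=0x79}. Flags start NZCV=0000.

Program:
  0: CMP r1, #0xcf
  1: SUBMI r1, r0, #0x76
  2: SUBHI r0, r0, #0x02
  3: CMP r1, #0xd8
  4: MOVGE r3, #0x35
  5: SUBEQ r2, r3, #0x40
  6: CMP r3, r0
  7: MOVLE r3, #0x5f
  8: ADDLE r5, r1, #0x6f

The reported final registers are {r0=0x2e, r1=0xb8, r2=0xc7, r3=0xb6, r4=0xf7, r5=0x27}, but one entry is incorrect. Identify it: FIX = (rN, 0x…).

0: ✓ CMP  NZCV=1000
1: ✓ SUBMI  r1←0xb8
2: · SUBHI
3: ✓ CMP  NZCV=1000
4: · MOVGE
5: · SUBEQ
6: ✓ CMP  NZCV=1000
7: ✓ MOVLE  r3←0x5f
8: ✓ ADDLE  r5←0x27

FIX = (r3, 0x5f)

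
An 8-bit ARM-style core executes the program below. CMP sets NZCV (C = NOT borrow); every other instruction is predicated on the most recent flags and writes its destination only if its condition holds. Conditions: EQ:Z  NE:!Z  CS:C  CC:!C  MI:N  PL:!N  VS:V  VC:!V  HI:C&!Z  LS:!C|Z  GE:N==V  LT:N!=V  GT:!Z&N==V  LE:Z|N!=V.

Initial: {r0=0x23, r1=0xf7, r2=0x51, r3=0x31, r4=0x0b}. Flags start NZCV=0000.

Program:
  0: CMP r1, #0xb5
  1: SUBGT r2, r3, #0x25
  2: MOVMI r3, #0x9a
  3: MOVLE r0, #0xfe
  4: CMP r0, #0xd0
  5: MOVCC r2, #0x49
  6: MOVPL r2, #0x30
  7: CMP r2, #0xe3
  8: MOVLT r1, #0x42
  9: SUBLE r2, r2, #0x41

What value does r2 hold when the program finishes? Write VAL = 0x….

[0] flags=0010 → (cmp)
[1] flags=0010 GT?T → r2=0x0c
[2] flags=0010 MI?F → skip
[3] flags=0010 LE?F → skip
[4] flags=0000 → (cmp)
[5] flags=0000 CC?T → r2=0x49
[6] flags=0000 PL?T → r2=0x30
[7] flags=0000 → (cmp)
[8] flags=0000 LT?F → skip
[9] flags=0000 LE?F → skip

VAL = 0x30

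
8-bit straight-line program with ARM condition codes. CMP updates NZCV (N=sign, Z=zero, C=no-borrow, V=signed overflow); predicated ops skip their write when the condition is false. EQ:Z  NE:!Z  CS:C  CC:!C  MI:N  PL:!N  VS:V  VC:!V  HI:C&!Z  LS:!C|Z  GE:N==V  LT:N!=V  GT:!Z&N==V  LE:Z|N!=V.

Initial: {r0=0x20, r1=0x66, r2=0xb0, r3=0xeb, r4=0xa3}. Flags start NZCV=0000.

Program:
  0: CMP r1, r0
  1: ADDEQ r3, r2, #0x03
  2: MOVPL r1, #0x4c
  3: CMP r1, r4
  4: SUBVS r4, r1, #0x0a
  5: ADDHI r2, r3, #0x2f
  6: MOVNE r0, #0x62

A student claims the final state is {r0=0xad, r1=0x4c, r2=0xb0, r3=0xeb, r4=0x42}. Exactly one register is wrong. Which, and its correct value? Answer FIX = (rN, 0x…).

0: ✓ CMP  NZCV=0010
1: · ADDEQ
2: ✓ MOVPL  r1←0x4c
3: ✓ CMP  NZCV=1001
4: ✓ SUBVS  r4←0x42
5: · ADDHI
6: ✓ MOVNE  r0←0x62

FIX = (r0, 0x62)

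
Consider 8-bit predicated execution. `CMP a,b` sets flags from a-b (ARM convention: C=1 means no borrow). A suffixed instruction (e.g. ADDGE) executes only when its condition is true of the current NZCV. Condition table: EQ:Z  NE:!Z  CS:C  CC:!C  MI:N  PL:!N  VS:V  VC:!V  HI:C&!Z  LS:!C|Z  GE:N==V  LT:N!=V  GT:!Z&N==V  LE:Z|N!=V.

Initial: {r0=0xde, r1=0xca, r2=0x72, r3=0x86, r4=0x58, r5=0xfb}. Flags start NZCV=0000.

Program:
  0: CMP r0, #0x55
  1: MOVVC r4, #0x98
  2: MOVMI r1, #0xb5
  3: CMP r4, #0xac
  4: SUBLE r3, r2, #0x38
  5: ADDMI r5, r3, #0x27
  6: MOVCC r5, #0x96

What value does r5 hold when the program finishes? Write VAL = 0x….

[0] flags=1010 → (cmp)
[1] flags=1010 VC?T → r4=0x98
[2] flags=1010 MI?T → r1=0xb5
[3] flags=1000 → (cmp)
[4] flags=1000 LE?T → r3=0x3a
[5] flags=1000 MI?T → r5=0x61
[6] flags=1000 CC?T → r5=0x96

VAL = 0x96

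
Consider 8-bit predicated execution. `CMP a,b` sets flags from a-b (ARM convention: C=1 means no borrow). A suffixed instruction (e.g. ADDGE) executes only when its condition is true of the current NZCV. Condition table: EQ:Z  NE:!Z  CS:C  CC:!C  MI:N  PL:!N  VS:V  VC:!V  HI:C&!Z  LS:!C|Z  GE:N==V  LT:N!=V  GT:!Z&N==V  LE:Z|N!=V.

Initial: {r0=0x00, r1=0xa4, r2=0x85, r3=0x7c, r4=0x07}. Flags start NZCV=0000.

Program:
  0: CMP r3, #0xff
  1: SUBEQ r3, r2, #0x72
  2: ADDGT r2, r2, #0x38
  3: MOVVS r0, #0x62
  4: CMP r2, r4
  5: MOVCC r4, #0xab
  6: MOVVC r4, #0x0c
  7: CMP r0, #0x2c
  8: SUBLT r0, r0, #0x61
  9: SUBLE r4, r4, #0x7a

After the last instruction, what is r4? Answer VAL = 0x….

VAL = 0x92

0: ✓ CMP  NZCV=0000
1: · SUBEQ
2: ✓ ADDGT  r2←0xbd
3: · MOVVS
4: ✓ CMP  NZCV=1010
5: · MOVCC
6: ✓ MOVVC  r4←0x0c
7: ✓ CMP  NZCV=1000
8: ✓ SUBLT  r0←0x9f
9: ✓ SUBLE  r4←0x92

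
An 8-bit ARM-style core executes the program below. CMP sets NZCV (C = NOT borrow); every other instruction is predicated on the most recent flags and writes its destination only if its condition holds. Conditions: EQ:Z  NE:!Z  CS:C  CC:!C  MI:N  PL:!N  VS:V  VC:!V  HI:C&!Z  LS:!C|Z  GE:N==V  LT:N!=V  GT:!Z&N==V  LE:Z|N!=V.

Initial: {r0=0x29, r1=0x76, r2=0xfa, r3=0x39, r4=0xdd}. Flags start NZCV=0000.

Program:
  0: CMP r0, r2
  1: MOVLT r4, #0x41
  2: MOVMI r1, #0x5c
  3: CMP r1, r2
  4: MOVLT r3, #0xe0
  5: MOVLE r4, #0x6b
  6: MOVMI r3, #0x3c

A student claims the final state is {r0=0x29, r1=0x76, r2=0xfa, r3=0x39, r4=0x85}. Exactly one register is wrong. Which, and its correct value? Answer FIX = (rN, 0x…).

FIX = (r4, 0xdd)

0: ✓ CMP  NZCV=0000
1: · MOVLT
2: · MOVMI
3: ✓ CMP  NZCV=0000
4: · MOVLT
5: · MOVLE
6: · MOVMI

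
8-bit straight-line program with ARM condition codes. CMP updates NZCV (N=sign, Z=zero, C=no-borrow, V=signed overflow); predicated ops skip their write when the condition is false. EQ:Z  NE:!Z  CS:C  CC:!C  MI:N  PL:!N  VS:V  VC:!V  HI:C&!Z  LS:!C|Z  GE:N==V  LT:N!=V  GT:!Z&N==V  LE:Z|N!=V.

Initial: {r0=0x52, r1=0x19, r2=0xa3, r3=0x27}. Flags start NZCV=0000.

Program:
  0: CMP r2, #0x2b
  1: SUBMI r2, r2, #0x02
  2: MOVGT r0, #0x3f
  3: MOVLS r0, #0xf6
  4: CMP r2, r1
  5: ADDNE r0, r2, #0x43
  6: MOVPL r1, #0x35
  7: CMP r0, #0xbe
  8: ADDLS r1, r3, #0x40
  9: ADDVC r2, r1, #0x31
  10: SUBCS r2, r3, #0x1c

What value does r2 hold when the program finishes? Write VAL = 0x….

VAL = 0x0b

[0] flags=0011 → (cmp)
[1] flags=0011 MI?F → skip
[2] flags=0011 GT?F → skip
[3] flags=0011 LS?F → skip
[4] flags=1010 → (cmp)
[5] flags=1010 NE?T → r0=0xe6
[6] flags=1010 PL?F → skip
[7] flags=0010 → (cmp)
[8] flags=0010 LS?F → skip
[9] flags=0010 VC?T → r2=0x4a
[10] flags=0010 CS?T → r2=0x0b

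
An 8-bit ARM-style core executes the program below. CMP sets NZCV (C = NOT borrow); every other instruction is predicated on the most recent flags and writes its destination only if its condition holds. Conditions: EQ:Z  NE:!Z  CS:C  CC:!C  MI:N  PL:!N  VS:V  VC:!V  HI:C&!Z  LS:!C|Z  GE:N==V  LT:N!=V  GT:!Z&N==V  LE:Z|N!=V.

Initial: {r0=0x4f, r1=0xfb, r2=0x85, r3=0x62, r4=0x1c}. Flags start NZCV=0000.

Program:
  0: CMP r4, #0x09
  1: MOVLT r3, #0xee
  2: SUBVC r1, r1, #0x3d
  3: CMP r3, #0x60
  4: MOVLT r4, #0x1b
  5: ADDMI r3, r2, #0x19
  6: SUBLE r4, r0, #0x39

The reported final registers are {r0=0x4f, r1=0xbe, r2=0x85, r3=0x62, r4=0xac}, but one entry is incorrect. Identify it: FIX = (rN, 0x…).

[0] flags=0010 → (cmp)
[1] flags=0010 LT?F → skip
[2] flags=0010 VC?T → r1=0xbe
[3] flags=0010 → (cmp)
[4] flags=0010 LT?F → skip
[5] flags=0010 MI?F → skip
[6] flags=0010 LE?F → skip

FIX = (r4, 0x1c)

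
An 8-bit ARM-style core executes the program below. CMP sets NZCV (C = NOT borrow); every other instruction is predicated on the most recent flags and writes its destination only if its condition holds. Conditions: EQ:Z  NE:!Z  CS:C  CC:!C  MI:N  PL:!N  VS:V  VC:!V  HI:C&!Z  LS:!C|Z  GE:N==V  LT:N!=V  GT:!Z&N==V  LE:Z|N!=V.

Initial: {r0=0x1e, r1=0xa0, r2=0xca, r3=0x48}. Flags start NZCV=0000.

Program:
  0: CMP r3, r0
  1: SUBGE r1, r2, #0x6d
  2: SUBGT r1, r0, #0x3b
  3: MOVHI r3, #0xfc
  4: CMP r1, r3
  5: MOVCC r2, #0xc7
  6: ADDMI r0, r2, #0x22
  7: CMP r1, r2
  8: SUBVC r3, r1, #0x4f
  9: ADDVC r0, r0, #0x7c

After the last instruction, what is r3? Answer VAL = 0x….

0: ✓ CMP  NZCV=0010
1: ✓ SUBGE  r1←0x5d
2: ✓ SUBGT  r1←0xe3
3: ✓ MOVHI  r3←0xfc
4: ✓ CMP  NZCV=1000
5: ✓ MOVCC  r2←0xc7
6: ✓ ADDMI  r0←0xe9
7: ✓ CMP  NZCV=0010
8: ✓ SUBVC  r3←0x94
9: ✓ ADDVC  r0←0x65

VAL = 0x94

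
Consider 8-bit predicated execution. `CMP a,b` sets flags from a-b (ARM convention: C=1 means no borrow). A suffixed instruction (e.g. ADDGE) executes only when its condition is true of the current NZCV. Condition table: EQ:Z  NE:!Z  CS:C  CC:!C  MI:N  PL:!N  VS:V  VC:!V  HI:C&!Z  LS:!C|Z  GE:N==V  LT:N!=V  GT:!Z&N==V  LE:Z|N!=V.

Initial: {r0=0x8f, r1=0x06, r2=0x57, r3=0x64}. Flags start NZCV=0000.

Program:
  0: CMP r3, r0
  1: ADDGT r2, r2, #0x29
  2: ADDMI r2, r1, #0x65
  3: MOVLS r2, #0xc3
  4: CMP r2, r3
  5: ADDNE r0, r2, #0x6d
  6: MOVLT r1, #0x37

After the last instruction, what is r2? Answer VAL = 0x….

[0] flags=1001 → (cmp)
[1] flags=1001 GT?T → r2=0x80
[2] flags=1001 MI?T → r2=0x6b
[3] flags=1001 LS?T → r2=0xc3
[4] flags=0011 → (cmp)
[5] flags=0011 NE?T → r0=0x30
[6] flags=0011 LT?T → r1=0x37

VAL = 0xc3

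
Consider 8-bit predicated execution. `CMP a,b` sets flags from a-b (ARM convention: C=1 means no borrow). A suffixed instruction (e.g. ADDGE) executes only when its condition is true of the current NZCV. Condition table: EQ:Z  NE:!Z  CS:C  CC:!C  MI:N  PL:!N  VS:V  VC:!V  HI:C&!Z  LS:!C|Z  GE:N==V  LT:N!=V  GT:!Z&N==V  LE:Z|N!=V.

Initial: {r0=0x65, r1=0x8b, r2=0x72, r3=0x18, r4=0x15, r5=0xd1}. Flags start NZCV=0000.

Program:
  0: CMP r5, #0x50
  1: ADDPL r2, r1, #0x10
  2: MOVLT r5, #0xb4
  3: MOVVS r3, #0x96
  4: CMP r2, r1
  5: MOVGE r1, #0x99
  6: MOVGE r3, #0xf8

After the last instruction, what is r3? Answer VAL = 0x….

VAL = 0xf8

[0] flags=1010 → (cmp)
[1] flags=1010 PL?F → skip
[2] flags=1010 LT?T → r5=0xb4
[3] flags=1010 VS?F → skip
[4] flags=1001 → (cmp)
[5] flags=1001 GE?T → r1=0x99
[6] flags=1001 GE?T → r3=0xf8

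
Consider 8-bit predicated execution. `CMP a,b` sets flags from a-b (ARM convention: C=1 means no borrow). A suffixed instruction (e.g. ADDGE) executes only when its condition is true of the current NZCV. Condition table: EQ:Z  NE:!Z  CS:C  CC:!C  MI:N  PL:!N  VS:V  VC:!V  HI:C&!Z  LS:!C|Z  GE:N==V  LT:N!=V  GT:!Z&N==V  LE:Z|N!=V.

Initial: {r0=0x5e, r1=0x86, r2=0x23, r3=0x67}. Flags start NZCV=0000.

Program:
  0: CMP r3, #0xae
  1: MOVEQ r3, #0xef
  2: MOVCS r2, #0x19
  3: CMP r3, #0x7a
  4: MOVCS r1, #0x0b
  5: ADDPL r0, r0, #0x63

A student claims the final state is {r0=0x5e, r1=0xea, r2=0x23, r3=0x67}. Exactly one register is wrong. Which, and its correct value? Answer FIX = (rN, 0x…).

0: ✓ CMP  NZCV=1001
1: · MOVEQ
2: · MOVCS
3: ✓ CMP  NZCV=1000
4: · MOVCS
5: · ADDPL

FIX = (r1, 0x86)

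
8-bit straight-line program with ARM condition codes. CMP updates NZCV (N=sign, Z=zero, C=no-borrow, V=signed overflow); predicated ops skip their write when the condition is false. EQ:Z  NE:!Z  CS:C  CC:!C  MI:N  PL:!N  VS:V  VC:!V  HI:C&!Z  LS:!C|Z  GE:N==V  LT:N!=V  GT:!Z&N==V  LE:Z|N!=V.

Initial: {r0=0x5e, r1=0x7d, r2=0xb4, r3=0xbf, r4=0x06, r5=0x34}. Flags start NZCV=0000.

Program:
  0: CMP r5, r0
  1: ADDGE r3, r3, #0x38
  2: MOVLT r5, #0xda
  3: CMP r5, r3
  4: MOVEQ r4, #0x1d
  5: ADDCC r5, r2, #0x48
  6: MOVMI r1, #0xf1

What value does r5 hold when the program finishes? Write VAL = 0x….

0: ✓ CMP  NZCV=1000
1: · ADDGE
2: ✓ MOVLT  r5←0xda
3: ✓ CMP  NZCV=0010
4: · MOVEQ
5: · ADDCC
6: · MOVMI

VAL = 0xda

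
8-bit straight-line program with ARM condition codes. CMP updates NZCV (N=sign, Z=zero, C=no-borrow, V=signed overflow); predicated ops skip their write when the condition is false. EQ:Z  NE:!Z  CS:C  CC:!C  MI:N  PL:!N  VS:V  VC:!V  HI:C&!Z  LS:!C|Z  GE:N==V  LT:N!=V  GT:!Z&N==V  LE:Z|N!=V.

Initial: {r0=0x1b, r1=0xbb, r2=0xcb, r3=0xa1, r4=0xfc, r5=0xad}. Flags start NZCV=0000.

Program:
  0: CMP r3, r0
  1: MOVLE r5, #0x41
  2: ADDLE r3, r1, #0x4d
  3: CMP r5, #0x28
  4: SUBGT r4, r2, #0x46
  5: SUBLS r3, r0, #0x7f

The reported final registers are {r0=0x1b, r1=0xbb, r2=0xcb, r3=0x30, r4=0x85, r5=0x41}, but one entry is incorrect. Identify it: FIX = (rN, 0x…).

FIX = (r3, 0x08)

[0] flags=1010 → (cmp)
[1] flags=1010 LE?T → r5=0x41
[2] flags=1010 LE?T → r3=0x08
[3] flags=0010 → (cmp)
[4] flags=0010 GT?T → r4=0x85
[5] flags=0010 LS?F → skip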